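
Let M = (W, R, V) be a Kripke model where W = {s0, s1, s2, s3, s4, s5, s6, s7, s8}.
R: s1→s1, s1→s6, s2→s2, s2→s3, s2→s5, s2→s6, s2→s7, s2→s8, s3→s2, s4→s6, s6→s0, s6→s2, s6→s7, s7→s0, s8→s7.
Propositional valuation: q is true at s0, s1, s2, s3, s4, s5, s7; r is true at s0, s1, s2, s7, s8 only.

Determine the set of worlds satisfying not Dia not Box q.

Let φ = not Dia not Box q. Evaluate φ at each world:
  s0 (successors ∅): φ is true.
  s1 (successors {s1, s6}): φ is false.
  s2 (successors {s2, s3, s5, s6, s7, s8}): φ is false.
  s3 (successors {s2}): φ is false.
  s4 (successors {s6}): φ is true.
  s5 (successors ∅): φ is true.
  s6 (successors {s0, s2, s7}): φ is false.
  s7 (successors {s0}): φ is true.
  s8 (successors {s7}): φ is true.
For instance, at s4:
  At s4: Dia not Box q is false, so not Dia not Box q is true.
    At s4: Dia not Box q requires not Box q at some successor in {s6}.
      At s6: not Box q is false.
    So Dia not Box q is false at s4.
Satisfying worlds: {s0, s4, s5, s7, s8}

s0, s4, s5, s7, s8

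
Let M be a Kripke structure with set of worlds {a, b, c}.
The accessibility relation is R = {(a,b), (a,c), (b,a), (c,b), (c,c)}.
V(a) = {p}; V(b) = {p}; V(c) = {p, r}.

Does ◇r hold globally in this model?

No

Let φ = ◇r. Evaluate φ at each world:
  a (successors {b, c}): φ is true.
  b (successors {a}): φ is false.
  c (successors {b, c}): φ is true.
Detail at b (counterexample):
  At b: ◇r requires r at some successor in {a}.
    At a: r is false.
  So ◇r is false at b.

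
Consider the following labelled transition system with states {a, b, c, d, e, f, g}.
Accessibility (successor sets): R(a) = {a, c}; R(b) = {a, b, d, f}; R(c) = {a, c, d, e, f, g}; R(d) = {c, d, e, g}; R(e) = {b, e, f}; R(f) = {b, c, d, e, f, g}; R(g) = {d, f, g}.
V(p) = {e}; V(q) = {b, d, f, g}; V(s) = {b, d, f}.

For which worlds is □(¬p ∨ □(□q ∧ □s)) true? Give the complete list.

Let φ = □(¬p ∨ □(□q ∧ □s)). Evaluate φ at each world:
  a (successors {a, c}): φ is true.
  b (successors {a, b, d, f}): φ is true.
  c (successors {a, c, d, e, f, g}): φ is false.
  d (successors {c, d, e, g}): φ is false.
  e (successors {b, e, f}): φ is false.
  f (successors {b, c, d, e, f, g}): φ is false.
  g (successors {d, f, g}): φ is true.
For instance, at c:
  At c: □(¬p ∨ □(□q ∧ □s)) requires ¬p ∨ □(□q ∧ □s) at every successor {a, c, d, e, f, g}.
    ¬p ∨ □(□q ∧ □s) fails at e, so □(¬p ∨ □(□q ∧ □s)) is false at c.
      At e: ¬p is false, □(□q ∧ □s) is false, so ¬p ∨ □(□q ∧ □s) is false.
Satisfying worlds: {a, b, g}

a, b, g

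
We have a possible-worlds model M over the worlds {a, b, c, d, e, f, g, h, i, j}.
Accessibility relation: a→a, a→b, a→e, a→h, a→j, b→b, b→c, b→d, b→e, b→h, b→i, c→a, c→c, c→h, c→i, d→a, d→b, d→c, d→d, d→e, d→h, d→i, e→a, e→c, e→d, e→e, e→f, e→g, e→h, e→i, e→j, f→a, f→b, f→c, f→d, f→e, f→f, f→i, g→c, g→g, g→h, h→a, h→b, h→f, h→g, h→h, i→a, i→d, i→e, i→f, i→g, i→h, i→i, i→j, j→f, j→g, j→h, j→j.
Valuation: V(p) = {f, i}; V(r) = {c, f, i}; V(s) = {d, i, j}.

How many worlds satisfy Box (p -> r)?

10

Let φ = Box (p -> r). Evaluate φ at each world:
  a (successors {a, b, e, h, j}): φ is true.
  b (successors {b, c, d, e, h, i}): φ is true.
  c (successors {a, c, h, i}): φ is true.
  d (successors {a, b, c, d, e, h, i}): φ is true.
  e (successors {a, c, d, e, f, g, h, i, j}): φ is true.
  f (successors {a, b, c, d, e, f, i}): φ is true.
  g (successors {c, g, h}): φ is true.
  h (successors {a, b, f, g, h}): φ is true.
  i (successors {a, d, e, f, g, h, i, j}): φ is true.
  j (successors {f, g, h, j}): φ is true.
For instance, at e:
  At e: Box (p -> r) requires p -> r at every successor {a, c, d, e, f, g, h, i, j}.
    At a: p -> r is true.
    At c: p -> r is true.
    At d: p -> r is true.
    At e: p -> r is true.
    At f: p -> r is true.
    At g: p -> r is true.
    At h: p -> r is true.
    At i: p -> r is true.
    At j: p -> r is true.
  So Box (p -> r) is true at e.
Satisfying worlds: {a, b, c, d, e, f, g, h, i, j}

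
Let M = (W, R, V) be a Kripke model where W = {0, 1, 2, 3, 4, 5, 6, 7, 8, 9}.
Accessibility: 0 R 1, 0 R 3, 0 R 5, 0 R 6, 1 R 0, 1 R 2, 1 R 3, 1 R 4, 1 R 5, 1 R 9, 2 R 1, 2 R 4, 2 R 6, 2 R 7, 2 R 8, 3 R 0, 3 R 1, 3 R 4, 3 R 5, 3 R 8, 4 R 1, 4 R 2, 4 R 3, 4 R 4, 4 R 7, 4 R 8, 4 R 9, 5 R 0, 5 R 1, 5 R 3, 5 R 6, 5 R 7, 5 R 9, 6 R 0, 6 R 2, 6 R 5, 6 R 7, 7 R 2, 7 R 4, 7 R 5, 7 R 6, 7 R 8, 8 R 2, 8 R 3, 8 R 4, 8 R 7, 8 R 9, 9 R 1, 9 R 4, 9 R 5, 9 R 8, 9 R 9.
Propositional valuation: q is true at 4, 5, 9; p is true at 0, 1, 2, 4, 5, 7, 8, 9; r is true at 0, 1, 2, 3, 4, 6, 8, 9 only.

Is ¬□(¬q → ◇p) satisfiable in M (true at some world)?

No

Let φ = ¬□(¬q → ◇p). Evaluate φ at each world:
  0 (successors {1, 3, 5, 6}): φ is false.
  1 (successors {0, 2, 3, 4, 5, 9}): φ is false.
  2 (successors {1, 4, 6, 7, 8}): φ is false.
  3 (successors {0, 1, 4, 5, 8}): φ is false.
  4 (successors {1, 2, 3, 4, 7, 8, 9}): φ is false.
  5 (successors {0, 1, 3, 6, 7, 9}): φ is false.
  6 (successors {0, 2, 5, 7}): φ is false.
  7 (successors {2, 4, 5, 6, 8}): φ is false.
  8 (successors {2, 3, 4, 7, 9}): φ is false.
  9 (successors {1, 4, 5, 8, 9}): φ is false.
For instance, at 1:
  At 1: □(¬q → ◇p) is true, so ¬□(¬q → ◇p) is false.
    At 1: □(¬q → ◇p) requires ¬q → ◇p at every successor {0, 2, 3, 4, 5, 9}.
      At 0: ¬q → ◇p is true.
      At 2: ¬q → ◇p is true.
      At 3: ¬q → ◇p is true.
      At 4: ¬q → ◇p is true.
      At 5: ¬q → ◇p is true.
      At 9: ¬q → ◇p is true.
    So □(¬q → ◇p) is true at 1.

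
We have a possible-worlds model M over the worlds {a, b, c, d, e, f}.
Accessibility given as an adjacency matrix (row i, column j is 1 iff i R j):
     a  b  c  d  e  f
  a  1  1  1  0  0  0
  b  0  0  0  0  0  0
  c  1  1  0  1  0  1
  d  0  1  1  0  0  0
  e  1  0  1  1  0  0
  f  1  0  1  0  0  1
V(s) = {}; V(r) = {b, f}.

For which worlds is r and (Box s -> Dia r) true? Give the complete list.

f

Recall that Box ψ holds at a world iff ψ holds at every accessible world, and Dia ψ holds iff ψ holds at some accessible world.
Let φ = r and (Box s -> Dia r). Evaluate φ at each world:
  a (successors {a, b, c}): φ is false.
  b (successors ∅): φ is false.
  c (successors {a, b, d, f}): φ is false.
  d (successors {b, c}): φ is false.
  e (successors {a, c, d}): φ is false.
  f (successors {a, c, f}): φ is true.
For instance, at d:
  At d: r is false, Box s -> Dia r is true, so r and (Box s -> Dia r) is false.
    At d: Box s is false, Dia r is true, so Box s -> Dia r is true.
      At d: Box s requires s at every successor {b, c}.
        s fails at b, so Box s is false at d.
      At d: Dia r requires r at some successor in {b, c}.
        r holds at b, so Dia r is true at d.
Satisfying worlds: {f}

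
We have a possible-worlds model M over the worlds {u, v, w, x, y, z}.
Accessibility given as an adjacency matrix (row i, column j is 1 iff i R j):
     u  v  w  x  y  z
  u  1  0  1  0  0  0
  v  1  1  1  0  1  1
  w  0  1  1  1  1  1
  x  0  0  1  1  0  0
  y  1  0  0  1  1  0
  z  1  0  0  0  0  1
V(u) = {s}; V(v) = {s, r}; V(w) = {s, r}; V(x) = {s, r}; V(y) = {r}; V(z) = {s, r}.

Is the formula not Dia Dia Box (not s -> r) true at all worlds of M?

No

Recall that Box ψ holds at a world iff ψ holds at every accessible world, and Dia ψ holds iff ψ holds at some accessible world.
Let φ = not Dia Dia Box (not s -> r). Evaluate φ at each world:
  u (successors {u, w}): φ is false.
  v (successors {u, v, w, y, z}): φ is false.
  w (successors {v, w, x, y, z}): φ is false.
  x (successors {w, x}): φ is false.
  y (successors {u, x, y}): φ is false.
  z (successors {u, z}): φ is false.
Detail at u (counterexample):
  At u: Dia Dia Box (not s -> r) is true, so not Dia Dia Box (not s -> r) is false.
    At u: Dia Dia Box (not s -> r) requires Dia Box (not s -> r) at some successor in {u, w}.
      Dia Box (not s -> r) holds at u, so Dia Dia Box (not s -> r) is true at u.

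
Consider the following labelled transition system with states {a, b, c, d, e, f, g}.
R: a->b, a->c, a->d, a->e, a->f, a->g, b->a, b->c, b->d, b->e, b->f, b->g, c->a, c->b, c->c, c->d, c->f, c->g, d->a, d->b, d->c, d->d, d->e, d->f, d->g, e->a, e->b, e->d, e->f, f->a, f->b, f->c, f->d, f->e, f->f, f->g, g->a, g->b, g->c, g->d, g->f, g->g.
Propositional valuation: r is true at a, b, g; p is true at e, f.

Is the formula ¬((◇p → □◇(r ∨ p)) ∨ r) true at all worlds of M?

No

Recall that □ψ holds at a world iff ψ holds at every accessible world, and ◇ψ holds iff ψ holds at some accessible world.
Let φ = ¬((◇p → □◇(r ∨ p)) ∨ r). Evaluate φ at each world:
  a (successors {b, c, d, e, f, g}): φ is false.
  b (successors {a, c, d, e, f, g}): φ is false.
  c (successors {a, b, c, d, f, g}): φ is false.
  d (successors {a, b, c, d, e, f, g}): φ is false.
  e (successors {a, b, d, f}): φ is false.
  f (successors {a, b, c, d, e, f, g}): φ is false.
  g (successors {a, b, c, d, f, g}): φ is false.
Detail at a (counterexample):
  At a: (◇p → □◇(r ∨ p)) ∨ r is true, so ¬((◇p → □◇(r ∨ p)) ∨ r) is false.
    At a: ◇p → □◇(r ∨ p) is true, r is true, so (◇p → □◇(r ∨ p)) ∨ r is true.
      At a: ◇p is true, □◇(r ∨ p) is true, so ◇p → □◇(r ∨ p) is true.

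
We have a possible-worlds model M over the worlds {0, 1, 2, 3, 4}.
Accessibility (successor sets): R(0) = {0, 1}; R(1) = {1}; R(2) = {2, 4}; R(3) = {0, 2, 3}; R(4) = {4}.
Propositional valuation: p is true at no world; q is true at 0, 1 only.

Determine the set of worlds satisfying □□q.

0, 1

Recall that □ψ holds at a world iff ψ holds at every accessible world, and ◇ψ holds iff ψ holds at some accessible world.
Let φ = □□q. Evaluate φ at each world:
  0 (successors {0, 1}): φ is true.
  1 (successors {1}): φ is true.
  2 (successors {2, 4}): φ is false.
  3 (successors {0, 2, 3}): φ is false.
  4 (successors {4}): φ is false.
For instance, at 3:
  At 3: □□q requires □q at every successor {0, 2, 3}.
    □q fails at 2, so □□q is false at 3.
      At 2: □q requires q at every successor {2, 4}.
        q fails at 2, so □q is false at 2.
Satisfying worlds: {0, 1}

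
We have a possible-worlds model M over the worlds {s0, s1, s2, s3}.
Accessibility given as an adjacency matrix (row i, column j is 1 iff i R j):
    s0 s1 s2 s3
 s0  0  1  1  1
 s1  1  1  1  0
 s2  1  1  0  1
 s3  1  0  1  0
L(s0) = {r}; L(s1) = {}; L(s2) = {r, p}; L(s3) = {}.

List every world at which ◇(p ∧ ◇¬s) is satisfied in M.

s0, s1, s3

Let φ = ◇(p ∧ ◇¬s). Evaluate φ at each world:
  s0 (successors {s1, s2, s3}): φ is true.
  s1 (successors {s0, s1, s2}): φ is true.
  s2 (successors {s0, s1, s3}): φ is false.
  s3 (successors {s0, s2}): φ is true.
For instance, at s2:
  At s2: ◇(p ∧ ◇¬s) requires p ∧ ◇¬s at some successor in {s0, s1, s3}.
    At s0: p ∧ ◇¬s is false.
    At s1: p ∧ ◇¬s is false.
    At s3: p ∧ ◇¬s is false.
  So ◇(p ∧ ◇¬s) is false at s2.
Satisfying worlds: {s0, s1, s3}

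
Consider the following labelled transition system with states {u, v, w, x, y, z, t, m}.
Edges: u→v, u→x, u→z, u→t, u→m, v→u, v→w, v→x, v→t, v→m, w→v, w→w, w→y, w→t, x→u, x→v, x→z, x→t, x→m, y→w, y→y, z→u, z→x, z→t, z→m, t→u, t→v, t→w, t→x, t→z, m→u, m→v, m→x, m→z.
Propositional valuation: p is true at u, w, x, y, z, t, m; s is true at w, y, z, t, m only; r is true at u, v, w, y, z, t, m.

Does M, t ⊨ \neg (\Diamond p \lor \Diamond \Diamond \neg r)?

At t: \Diamond p \lor \Diamond \Diamond \neg r is true, so \neg (\Diamond p \lor \Diamond \Diamond \neg r) is false.
  At t: \Diamond p is true, \Diamond \Diamond \neg r is true, so \Diamond p \lor \Diamond \Diamond \neg r is true.
    At t: \Diamond p requires p at some successor in {u, v, w, x, z}.
      p holds at u, so \Diamond p is true at t.
    At t: \Diamond \Diamond \neg r requires \Diamond \neg r at some successor in {u, v, w, x, z}.
      \Diamond \neg r holds at u, so \Diamond \Diamond \neg r is true at t.

No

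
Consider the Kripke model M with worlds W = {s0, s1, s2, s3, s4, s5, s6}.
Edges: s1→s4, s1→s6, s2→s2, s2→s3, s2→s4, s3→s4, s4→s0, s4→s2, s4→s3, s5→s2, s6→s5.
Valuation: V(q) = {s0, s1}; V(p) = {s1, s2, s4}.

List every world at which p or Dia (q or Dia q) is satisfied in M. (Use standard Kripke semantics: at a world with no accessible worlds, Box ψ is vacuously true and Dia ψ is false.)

s1, s2, s3, s4

Recall that Dia ψ holds at a world iff ψ holds at some accessible world.
Let φ = p or Dia (q or Dia q). Evaluate φ at each world:
  s0 (successors ∅): φ is false.
  s1 (successors {s4, s6}): φ is true.
  s2 (successors {s2, s3, s4}): φ is true.
  s3 (successors {s4}): φ is true.
  s4 (successors {s0, s2, s3}): φ is true.
  s5 (successors {s2}): φ is false.
  s6 (successors {s5}): φ is false.
For instance, at s3:
  At s3: p is false, Dia (q or Dia q) is true, so p or Dia (q or Dia q) is true.
    At s3: Dia (q or Dia q) requires q or Dia q at some successor in {s4}.
      q or Dia q holds at s4, so Dia (q or Dia q) is true at s3.
Satisfying worlds: {s1, s2, s3, s4}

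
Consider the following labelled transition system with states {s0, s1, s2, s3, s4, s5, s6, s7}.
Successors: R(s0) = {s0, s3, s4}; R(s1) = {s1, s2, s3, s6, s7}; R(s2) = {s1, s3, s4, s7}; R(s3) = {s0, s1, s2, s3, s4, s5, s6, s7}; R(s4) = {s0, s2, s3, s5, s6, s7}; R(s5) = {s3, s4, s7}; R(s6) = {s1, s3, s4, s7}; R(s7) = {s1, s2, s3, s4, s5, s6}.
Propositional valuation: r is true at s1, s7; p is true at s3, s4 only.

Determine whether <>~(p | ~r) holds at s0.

No

Recall that <>ψ holds at a world iff ψ holds at some accessible world.
At s0: <>~(p | ~r) requires ~(p | ~r) at some successor in {s0, s3, s4}.
  At s0: ~(p | ~r) is false.
  At s3: ~(p | ~r) is false.
  At s4: ~(p | ~r) is false.
So <>~(p | ~r) is false at s0.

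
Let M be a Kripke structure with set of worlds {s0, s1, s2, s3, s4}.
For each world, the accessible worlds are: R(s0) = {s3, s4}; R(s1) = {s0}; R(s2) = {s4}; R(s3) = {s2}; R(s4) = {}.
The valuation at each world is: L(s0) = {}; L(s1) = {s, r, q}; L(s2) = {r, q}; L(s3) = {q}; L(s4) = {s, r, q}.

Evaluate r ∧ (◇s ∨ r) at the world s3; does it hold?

No

At s3: r is false, ◇s ∨ r is false, so r ∧ (◇s ∨ r) is false.
  At s3: ◇s is false, r is false, so ◇s ∨ r is false.
    At s3: ◇s requires s at some successor in {s2}.
      At s2: s is false.
    So ◇s is false at s3.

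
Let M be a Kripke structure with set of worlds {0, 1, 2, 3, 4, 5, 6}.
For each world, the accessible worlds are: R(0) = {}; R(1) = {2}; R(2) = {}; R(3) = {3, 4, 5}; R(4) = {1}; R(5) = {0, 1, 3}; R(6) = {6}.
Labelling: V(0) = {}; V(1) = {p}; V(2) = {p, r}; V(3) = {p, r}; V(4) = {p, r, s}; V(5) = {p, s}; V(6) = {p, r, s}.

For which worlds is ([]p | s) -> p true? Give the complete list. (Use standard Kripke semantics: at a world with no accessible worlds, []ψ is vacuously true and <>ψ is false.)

1, 2, 3, 4, 5, 6

Recall that []ψ holds at a world iff ψ holds at every accessible world, and <>ψ holds iff ψ holds at some accessible world.
Let φ = ([]p | s) -> p. Evaluate φ at each world:
  0 (successors ∅): φ is false.
  1 (successors {2}): φ is true.
  2 (successors ∅): φ is true.
  3 (successors {3, 4, 5}): φ is true.
  4 (successors {1}): φ is true.
  5 (successors {0, 1, 3}): φ is true.
  6 (successors {6}): φ is true.
For instance, at 6:
  At 6: []p | s is true, p is true, so ([]p | s) -> p is true.
    At 6: []p is true, s is true, so []p | s is true.
      At 6: []p requires p at every successor {6}.
        At 6: p is true.
      So []p is true at 6.
Satisfying worlds: {1, 2, 3, 4, 5, 6}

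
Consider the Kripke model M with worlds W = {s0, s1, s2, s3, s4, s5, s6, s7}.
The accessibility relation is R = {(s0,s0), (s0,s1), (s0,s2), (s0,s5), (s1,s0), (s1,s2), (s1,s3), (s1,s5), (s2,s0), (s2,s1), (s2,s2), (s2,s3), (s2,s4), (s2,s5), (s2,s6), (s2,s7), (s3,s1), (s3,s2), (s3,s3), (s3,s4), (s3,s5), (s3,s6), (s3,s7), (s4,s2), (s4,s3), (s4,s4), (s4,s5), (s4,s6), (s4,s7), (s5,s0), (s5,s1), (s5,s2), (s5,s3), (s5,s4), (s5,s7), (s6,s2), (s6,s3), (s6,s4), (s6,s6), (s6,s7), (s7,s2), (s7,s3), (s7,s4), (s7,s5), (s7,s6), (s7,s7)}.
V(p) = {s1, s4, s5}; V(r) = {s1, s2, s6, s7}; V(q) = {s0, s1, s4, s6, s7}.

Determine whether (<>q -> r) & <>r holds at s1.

Recall that <>ψ holds at a world iff ψ holds at some accessible world.
At s1: <>q -> r is true, <>r is true, so (<>q -> r) & <>r is true.
  At s1: <>q is true, r is true, so <>q -> r is true.
    At s1: <>q requires q at some successor in {s0, s2, s3, s5}.
      q holds at s0, so <>q is true at s1.
  At s1: <>r requires r at some successor in {s0, s2, s3, s5}.
    r holds at s2, so <>r is true at s1.

Yes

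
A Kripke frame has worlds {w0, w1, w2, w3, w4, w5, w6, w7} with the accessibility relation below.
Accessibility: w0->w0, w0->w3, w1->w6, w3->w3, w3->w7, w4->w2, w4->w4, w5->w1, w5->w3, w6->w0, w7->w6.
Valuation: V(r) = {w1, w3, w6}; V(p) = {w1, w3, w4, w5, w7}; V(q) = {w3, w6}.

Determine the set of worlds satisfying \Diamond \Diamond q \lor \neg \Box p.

Let φ = \Diamond \Diamond q \lor \neg \Box p. Evaluate φ at each world:
  w0 (successors {w0, w3}): φ is true.
  w1 (successors {w6}): φ is true.
  w2 (successors ∅): φ is false.
  w3 (successors {w3, w7}): φ is true.
  w4 (successors {w2, w4}): φ is true.
  w5 (successors {w1, w3}): φ is true.
  w6 (successors {w0}): φ is true.
  w7 (successors {w6}): φ is true.
For instance, at w3:
  At w3: \Diamond \Diamond q is true, \neg \Box p is false, so \Diamond \Diamond q \lor \neg \Box p is true.
    At w3: \Diamond \Diamond q requires \Diamond q at some successor in {w3, w7}.
      \Diamond q holds at w3, so \Diamond \Diamond q is true at w3.
    At w3: \Box p is true, so \neg \Box p is false.
      At w3: \Box p requires p at every successor {w3, w7}.
        At w3: p is true.
        At w7: p is true.
      So \Box p is true at w3.
Satisfying worlds: {w0, w1, w3, w4, w5, w6, w7}

w0, w1, w3, w4, w5, w6, w7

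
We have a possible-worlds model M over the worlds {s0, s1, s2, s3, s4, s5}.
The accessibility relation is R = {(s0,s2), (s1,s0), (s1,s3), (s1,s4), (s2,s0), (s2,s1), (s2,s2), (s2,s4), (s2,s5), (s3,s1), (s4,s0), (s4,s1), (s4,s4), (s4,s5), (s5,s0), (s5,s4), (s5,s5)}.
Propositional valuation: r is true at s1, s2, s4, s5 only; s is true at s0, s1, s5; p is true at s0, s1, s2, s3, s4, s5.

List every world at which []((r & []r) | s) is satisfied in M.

s3

Recall that []ψ holds at a world iff ψ holds at every accessible world, and <>ψ holds iff ψ holds at some accessible world.
Let φ = []((r & []r) | s). Evaluate φ at each world:
  s0 (successors {s2}): φ is false.
  s1 (successors {s0, s3, s4}): φ is false.
  s2 (successors {s0, s1, s2, s4, s5}): φ is false.
  s3 (successors {s1}): φ is true.
  s4 (successors {s0, s1, s4, s5}): φ is false.
  s5 (successors {s0, s4, s5}): φ is false.
For instance, at s2:
  At s2: []((r & []r) | s) requires (r & []r) | s at every successor {s0, s1, s2, s4, s5}.
    (r & []r) | s fails at s2, so []((r & []r) | s) is false at s2.
      At s2: r & []r is false, s is false, so (r & []r) | s is false.
Satisfying worlds: {s3}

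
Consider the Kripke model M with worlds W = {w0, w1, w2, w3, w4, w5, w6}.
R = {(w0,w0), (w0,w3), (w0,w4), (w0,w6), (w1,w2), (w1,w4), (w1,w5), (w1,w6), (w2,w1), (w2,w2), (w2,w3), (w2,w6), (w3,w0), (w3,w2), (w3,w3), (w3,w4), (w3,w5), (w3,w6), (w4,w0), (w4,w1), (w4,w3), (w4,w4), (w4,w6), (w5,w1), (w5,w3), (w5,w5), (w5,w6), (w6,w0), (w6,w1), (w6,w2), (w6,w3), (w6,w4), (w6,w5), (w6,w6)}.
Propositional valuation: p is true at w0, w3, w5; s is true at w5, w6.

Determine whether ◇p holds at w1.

At w1: ◇p requires p at some successor in {w2, w4, w5, w6}.
  p holds at w5, so ◇p is true at w1.

Yes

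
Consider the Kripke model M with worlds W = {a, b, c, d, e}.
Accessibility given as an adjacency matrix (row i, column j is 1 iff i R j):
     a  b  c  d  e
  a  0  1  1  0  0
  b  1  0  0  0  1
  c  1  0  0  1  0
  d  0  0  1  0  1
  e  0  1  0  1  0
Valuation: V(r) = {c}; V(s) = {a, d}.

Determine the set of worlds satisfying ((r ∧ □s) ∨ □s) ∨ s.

a, c, d

Let φ = ((r ∧ □s) ∨ □s) ∨ s. Evaluate φ at each world:
  a (successors {b, c}): φ is true.
  b (successors {a, e}): φ is false.
  c (successors {a, d}): φ is true.
  d (successors {c, e}): φ is true.
  e (successors {b, d}): φ is false.
For instance, at a:
  At a: (r ∧ □s) ∨ □s is false, s is true, so ((r ∧ □s) ∨ □s) ∨ s is true.
    At a: r ∧ □s is false, □s is false, so (r ∧ □s) ∨ □s is false.
      At a: r is false, □s is false, so r ∧ □s is false.
      At a: □s requires s at every successor {b, c}.
        s fails at b, so □s is false at a.
Satisfying worlds: {a, c, d}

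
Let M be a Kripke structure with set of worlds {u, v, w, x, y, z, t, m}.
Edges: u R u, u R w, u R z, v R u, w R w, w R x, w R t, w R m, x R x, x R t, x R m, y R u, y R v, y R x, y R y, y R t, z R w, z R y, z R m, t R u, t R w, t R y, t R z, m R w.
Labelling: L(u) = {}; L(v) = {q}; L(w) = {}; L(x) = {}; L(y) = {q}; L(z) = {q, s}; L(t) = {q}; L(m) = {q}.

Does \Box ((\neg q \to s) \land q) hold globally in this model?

No

Let φ = \Box ((\neg q \to s) \land q). Evaluate φ at each world:
  u (successors {u, w, z}): φ is false.
  v (successors {u}): φ is false.
  w (successors {w, x, t, m}): φ is false.
  x (successors {x, t, m}): φ is false.
  y (successors {u, v, x, y, t}): φ is false.
  z (successors {w, y, m}): φ is false.
  t (successors {u, w, y, z}): φ is false.
  m (successors {w}): φ is false.
Detail at u (counterexample):
  At u: \Box ((\neg q \to s) \land q) requires (\neg q \to s) \land q at every successor {u, w, z}.
    (\neg q \to s) \land q fails at u, so \Box ((\neg q \to s) \land q) is false at u.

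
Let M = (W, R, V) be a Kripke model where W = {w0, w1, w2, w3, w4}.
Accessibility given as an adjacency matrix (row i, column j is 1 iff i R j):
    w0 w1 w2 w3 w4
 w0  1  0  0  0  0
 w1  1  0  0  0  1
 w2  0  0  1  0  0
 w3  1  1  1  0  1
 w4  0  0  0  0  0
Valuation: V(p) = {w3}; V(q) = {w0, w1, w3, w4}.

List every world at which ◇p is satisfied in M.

none

Let φ = ◇p. Evaluate φ at each world:
  w0 (successors {w0}): φ is false.
  w1 (successors {w0, w4}): φ is false.
  w2 (successors {w2}): φ is false.
  w3 (successors {w0, w1, w2, w4}): φ is false.
  w4 (successors ∅): φ is false.
For instance, at w2:
  At w2: ◇p requires p at some successor in {w2}.
    At w2: p is false.
  So ◇p is false at w2.
Satisfying worlds: none.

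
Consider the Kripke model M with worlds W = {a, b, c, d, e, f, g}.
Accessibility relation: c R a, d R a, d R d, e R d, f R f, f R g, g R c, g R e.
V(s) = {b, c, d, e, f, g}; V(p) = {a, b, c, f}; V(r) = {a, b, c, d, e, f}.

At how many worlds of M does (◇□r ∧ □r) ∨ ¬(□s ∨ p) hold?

4

Let φ = (◇□r ∧ □r) ∨ ¬(□s ∨ p). Evaluate φ at each world:
  a (successors ∅): φ is false.
  b (successors ∅): φ is false.
  c (successors {a}): φ is true.
  d (successors {a, d}): φ is true.
  e (successors {d}): φ is true.
  f (successors {f, g}): φ is false.
  g (successors {c, e}): φ is true.
For instance, at c:
  At c: ◇□r ∧ □r is true, ¬(□s ∨ p) is false, so (◇□r ∧ □r) ∨ ¬(□s ∨ p) is true.
    At c: ◇□r is true, □r is true, so ◇□r ∧ □r is true.
      At c: ◇□r requires □r at some successor in {a}.
        □r holds at a, so ◇□r is true at c.
      At c: □r requires r at every successor {a}.
        At a: r is true.
      So □r is true at c.
    At c: □s ∨ p is true, so ¬(□s ∨ p) is false.
      At c: □s is false, p is true, so □s ∨ p is true.
Satisfying worlds: {c, d, e, g}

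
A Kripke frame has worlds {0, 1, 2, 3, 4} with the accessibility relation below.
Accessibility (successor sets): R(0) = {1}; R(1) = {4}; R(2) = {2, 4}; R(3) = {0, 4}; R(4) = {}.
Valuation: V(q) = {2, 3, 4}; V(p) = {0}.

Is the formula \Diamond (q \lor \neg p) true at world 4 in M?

At 4: no accessible worlds, so \Diamond (q \lor \neg p) is false.

No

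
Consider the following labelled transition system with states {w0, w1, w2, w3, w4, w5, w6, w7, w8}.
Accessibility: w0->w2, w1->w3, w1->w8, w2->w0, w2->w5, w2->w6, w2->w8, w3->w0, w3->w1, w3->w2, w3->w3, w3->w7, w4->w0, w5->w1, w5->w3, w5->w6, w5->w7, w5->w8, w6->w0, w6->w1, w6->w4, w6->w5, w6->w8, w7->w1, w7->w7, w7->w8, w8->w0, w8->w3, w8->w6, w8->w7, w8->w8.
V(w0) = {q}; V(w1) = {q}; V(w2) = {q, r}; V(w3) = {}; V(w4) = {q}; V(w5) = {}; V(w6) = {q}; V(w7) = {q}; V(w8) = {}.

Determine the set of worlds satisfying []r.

w0

Let φ = []r. Evaluate φ at each world:
  w0 (successors {w2}): φ is true.
  w1 (successors {w3, w8}): φ is false.
  w2 (successors {w0, w5, w6, w8}): φ is false.
  w3 (successors {w0, w1, w2, w3, w7}): φ is false.
  w4 (successors {w0}): φ is false.
  w5 (successors {w1, w3, w6, w7, w8}): φ is false.
  w6 (successors {w0, w1, w4, w5, w8}): φ is false.
  w7 (successors {w1, w7, w8}): φ is false.
  w8 (successors {w0, w3, w6, w7, w8}): φ is false.
For instance, at w0:
  At w0: []r requires r at every successor {w2}.
    At w2: r is true.
  So []r is true at w0.
Satisfying worlds: {w0}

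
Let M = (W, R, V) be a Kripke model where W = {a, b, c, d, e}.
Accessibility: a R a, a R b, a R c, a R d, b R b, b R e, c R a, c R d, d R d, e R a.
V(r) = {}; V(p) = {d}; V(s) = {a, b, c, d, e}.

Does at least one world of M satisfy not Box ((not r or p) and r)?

Yes

Let φ = not Box ((not r or p) and r). Evaluate φ at each world:
  a (successors {a, b, c, d}): φ is true.
  b (successors {b, e}): φ is true.
  c (successors {a, d}): φ is true.
  d (successors {d}): φ is true.
  e (successors {a}): φ is true.
Detail at a (witness):
  At a: Box ((not r or p) and r) is false, so not Box ((not r or p) and r) is true.
    At a: Box ((not r or p) and r) requires (not r or p) and r at every successor {a, b, c, d}.
      (not r or p) and r fails at a, so Box ((not r or p) and r) is false at a.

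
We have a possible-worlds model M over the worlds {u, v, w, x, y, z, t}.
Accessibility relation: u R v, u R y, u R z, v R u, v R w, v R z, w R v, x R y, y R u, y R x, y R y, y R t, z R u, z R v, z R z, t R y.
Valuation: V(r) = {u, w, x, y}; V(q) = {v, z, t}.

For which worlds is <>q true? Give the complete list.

Let φ = <>q. Evaluate φ at each world:
  u (successors {v, y, z}): φ is true.
  v (successors {u, w, z}): φ is true.
  w (successors {v}): φ is true.
  x (successors {y}): φ is false.
  y (successors {u, x, y, t}): φ is true.
  z (successors {u, v, z}): φ is true.
  t (successors {y}): φ is false.
For instance, at t:
  At t: <>q requires q at some successor in {y}.
    At y: q is false.
  So <>q is false at t.
Satisfying worlds: {u, v, w, y, z}

u, v, w, y, z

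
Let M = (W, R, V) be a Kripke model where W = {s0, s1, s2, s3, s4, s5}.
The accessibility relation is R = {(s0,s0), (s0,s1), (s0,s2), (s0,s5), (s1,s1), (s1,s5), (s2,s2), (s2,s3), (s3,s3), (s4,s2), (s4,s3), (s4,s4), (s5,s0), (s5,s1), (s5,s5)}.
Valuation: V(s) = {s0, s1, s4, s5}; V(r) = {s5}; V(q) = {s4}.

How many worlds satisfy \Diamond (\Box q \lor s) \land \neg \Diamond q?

3

Let φ = \Diamond (\Box q \lor s) \land \neg \Diamond q. Evaluate φ at each world:
  s0 (successors {s0, s1, s2, s5}): φ is true.
  s1 (successors {s1, s5}): φ is true.
  s2 (successors {s2, s3}): φ is false.
  s3 (successors {s3}): φ is false.
  s4 (successors {s2, s3, s4}): φ is false.
  s5 (successors {s0, s1, s5}): φ is true.
For instance, at s3:
  At s3: \Diamond (\Box q \lor s) is false, \neg \Diamond q is true, so \Diamond (\Box q \lor s) \land \neg \Diamond q is false.
    At s3: \Diamond (\Box q \lor s) requires \Box q \lor s at some successor in {s3}.
      At s3: \Box q \lor s is false.
    So \Diamond (\Box q \lor s) is false at s3.
    At s3: \Diamond q is false, so \neg \Diamond q is true.
      At s3: \Diamond q requires q at some successor in {s3}.
        At s3: q is false.
      So \Diamond q is false at s3.
Satisfying worlds: {s0, s1, s5}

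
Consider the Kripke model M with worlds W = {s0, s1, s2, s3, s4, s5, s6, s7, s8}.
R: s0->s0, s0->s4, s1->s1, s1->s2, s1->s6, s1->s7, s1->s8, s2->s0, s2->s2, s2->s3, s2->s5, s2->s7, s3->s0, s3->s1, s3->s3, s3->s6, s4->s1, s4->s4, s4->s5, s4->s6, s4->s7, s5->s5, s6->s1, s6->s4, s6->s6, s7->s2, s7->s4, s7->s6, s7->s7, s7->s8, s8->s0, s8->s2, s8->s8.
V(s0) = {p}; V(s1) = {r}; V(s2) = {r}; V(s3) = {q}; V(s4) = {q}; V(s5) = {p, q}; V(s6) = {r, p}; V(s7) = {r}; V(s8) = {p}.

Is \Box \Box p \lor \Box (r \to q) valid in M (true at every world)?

Let φ = \Box \Box p \lor \Box (r \to q). Evaluate φ at each world:
  s0 (successors {s0, s4}): φ is true.
  s1 (successors {s1, s2, s6, s7, s8}): φ is false.
  s2 (successors {s0, s2, s3, s5, s7}): φ is false.
  s3 (successors {s0, s1, s3, s6}): φ is false.
  s4 (successors {s1, s4, s5, s6, s7}): φ is false.
  s5 (successors {s5}): φ is true.
  s6 (successors {s1, s4, s6}): φ is false.
  s7 (successors {s2, s4, s6, s7, s8}): φ is false.
  s8 (successors {s0, s2, s8}): φ is false.
Detail at s1 (counterexample):
  At s1: \Box \Box p is false, \Box (r \to q) is false, so \Box \Box p \lor \Box (r \to q) is false.
    At s1: \Box \Box p requires \Box p at every successor {s1, s2, s6, s7, s8}.
      \Box p fails at s1, so \Box \Box p is false at s1.
    At s1: \Box (r \to q) requires r \to q at every successor {s1, s2, s6, s7, s8}.
      r \to q fails at s1, so \Box (r \to q) is false at s1.

No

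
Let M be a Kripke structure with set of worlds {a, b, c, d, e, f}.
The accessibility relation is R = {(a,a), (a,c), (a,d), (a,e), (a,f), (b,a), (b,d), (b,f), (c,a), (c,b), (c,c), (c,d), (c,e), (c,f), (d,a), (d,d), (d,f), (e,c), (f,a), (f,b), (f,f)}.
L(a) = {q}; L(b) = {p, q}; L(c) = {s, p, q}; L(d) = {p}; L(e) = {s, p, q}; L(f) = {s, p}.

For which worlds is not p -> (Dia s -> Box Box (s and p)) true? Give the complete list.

b, c, d, e, f

Let φ = not p -> (Dia s -> Box Box (s and p)). Evaluate φ at each world:
  a (successors {a, c, d, e, f}): φ is false.
  b (successors {a, d, f}): φ is true.
  c (successors {a, b, c, d, e, f}): φ is true.
  d (successors {a, d, f}): φ is true.
  e (successors {c}): φ is true.
  f (successors {a, b, f}): φ is true.
For instance, at f:
  At f: not p is false, Dia s -> Box Box (s and p) is false, so not p -> (Dia s -> Box Box (s and p)) is true.
    At f: Dia s is true, Box Box (s and p) is false, so Dia s -> Box Box (s and p) is false.
      At f: Dia s requires s at some successor in {a, b, f}.
        s holds at f, so Dia s is true at f.
      At f: Box Box (s and p) requires Box (s and p) at every successor {a, b, f}.
        Box (s and p) fails at a, so Box Box (s and p) is false at f.
Satisfying worlds: {b, c, d, e, f}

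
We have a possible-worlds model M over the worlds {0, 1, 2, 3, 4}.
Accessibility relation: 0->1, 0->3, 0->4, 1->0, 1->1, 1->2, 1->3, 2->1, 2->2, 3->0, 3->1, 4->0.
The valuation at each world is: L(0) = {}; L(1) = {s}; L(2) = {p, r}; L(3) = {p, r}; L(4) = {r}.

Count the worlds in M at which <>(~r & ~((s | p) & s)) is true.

3

Let φ = <>(~r & ~((s | p) & s)). Evaluate φ at each world:
  0 (successors {1, 3, 4}): φ is false.
  1 (successors {0, 1, 2, 3}): φ is true.
  2 (successors {1, 2}): φ is false.
  3 (successors {0, 1}): φ is true.
  4 (successors {0}): φ is true.
For instance, at 4:
  At 4: <>(~r & ~((s | p) & s)) requires ~r & ~((s | p) & s) at some successor in {0}.
    ~r & ~((s | p) & s) holds at 0, so <>(~r & ~((s | p) & s)) is true at 4.
Satisfying worlds: {1, 3, 4}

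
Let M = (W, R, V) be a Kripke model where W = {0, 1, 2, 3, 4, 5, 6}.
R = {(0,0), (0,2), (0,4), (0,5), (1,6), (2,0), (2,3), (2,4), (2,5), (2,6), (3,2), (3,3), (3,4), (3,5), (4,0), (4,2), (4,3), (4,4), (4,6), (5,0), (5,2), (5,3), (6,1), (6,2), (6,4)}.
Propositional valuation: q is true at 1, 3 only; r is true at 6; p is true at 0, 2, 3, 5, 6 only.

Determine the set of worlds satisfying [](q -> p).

Let φ = [](q -> p). Evaluate φ at each world:
  0 (successors {0, 2, 4, 5}): φ is true.
  1 (successors {6}): φ is true.
  2 (successors {0, 3, 4, 5, 6}): φ is true.
  3 (successors {2, 3, 4, 5}): φ is true.
  4 (successors {0, 2, 3, 4, 6}): φ is true.
  5 (successors {0, 2, 3}): φ is true.
  6 (successors {1, 2, 4}): φ is false.
For instance, at 1:
  At 1: [](q -> p) requires q -> p at every successor {6}.
    At 6: q -> p is true.
  So [](q -> p) is true at 1.
Satisfying worlds: {0, 1, 2, 3, 4, 5}

0, 1, 2, 3, 4, 5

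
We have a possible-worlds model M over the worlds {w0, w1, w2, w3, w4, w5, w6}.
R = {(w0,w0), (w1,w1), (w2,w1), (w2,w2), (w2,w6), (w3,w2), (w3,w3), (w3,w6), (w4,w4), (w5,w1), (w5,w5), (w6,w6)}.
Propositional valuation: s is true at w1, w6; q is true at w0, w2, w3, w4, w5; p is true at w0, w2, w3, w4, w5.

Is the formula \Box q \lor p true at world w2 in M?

At w2: \Box q is false, p is true, so \Box q \lor p is true.
  At w2: \Box q requires q at every successor {w1, w2, w6}.
    q fails at w1, so \Box q is false at w2.

Yes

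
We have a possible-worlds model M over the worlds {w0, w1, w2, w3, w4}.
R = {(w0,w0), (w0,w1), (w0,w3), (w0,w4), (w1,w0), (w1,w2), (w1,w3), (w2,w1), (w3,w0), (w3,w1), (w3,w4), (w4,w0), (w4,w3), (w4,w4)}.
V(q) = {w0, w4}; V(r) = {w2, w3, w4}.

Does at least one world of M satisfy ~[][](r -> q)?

Let φ = ~[][](r -> q). Evaluate φ at each world:
  w0 (successors {w0, w1, w3, w4}): φ is true.
  w1 (successors {w0, w2, w3}): φ is true.
  w2 (successors {w1}): φ is true.
  w3 (successors {w0, w1, w4}): φ is true.
  w4 (successors {w0, w3, w4}): φ is true.
Detail at w0 (witness):
  At w0: [][](r -> q) is false, so ~[][](r -> q) is true.
    At w0: [][](r -> q) requires [](r -> q) at every successor {w0, w1, w3, w4}.
      [](r -> q) fails at w0, so [][](r -> q) is false at w0.

Yes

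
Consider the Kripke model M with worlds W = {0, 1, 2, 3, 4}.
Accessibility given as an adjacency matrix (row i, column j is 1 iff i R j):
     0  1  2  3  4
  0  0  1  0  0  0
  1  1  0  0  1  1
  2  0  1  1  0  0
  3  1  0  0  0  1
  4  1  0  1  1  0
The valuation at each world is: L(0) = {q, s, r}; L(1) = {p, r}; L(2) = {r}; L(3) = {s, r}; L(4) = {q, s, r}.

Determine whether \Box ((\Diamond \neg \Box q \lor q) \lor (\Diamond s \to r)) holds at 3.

Yes

Recall that \Box ψ holds at a world iff ψ holds at every accessible world, and \Diamond ψ holds iff ψ holds at some accessible world.
At 3: \Box ((\Diamond \neg \Box q \lor q) \lor (\Diamond s \to r)) requires (\Diamond \neg \Box q \lor q) \lor (\Diamond s \to r) at every successor {0, 4}.
    At 0: \Diamond \neg \Box q \lor q is true, \Diamond s \to r is true, so (\Diamond \neg \Box q \lor q) \lor (\Diamond s \to r) is true.
      At 0: \Diamond \neg \Box q is true, q is true, so \Diamond \neg \Box q \lor q is true.
      At 0: \Diamond s is false, r is true, so \Diamond s \to r is true.
    At 4: \Diamond \neg \Box q \lor q is true, \Diamond s \to r is true, so (\Diamond \neg \Box q \lor q) \lor (\Diamond s \to r) is true.
      At 4: \Diamond \neg \Box q is true, q is true, so \Diamond \neg \Box q \lor q is true.
      At 4: \Diamond s is true, r is true, so \Diamond s \to r is true.
So \Box ((\Diamond \neg \Box q \lor q) \lor (\Diamond s \to r)) is true at 3.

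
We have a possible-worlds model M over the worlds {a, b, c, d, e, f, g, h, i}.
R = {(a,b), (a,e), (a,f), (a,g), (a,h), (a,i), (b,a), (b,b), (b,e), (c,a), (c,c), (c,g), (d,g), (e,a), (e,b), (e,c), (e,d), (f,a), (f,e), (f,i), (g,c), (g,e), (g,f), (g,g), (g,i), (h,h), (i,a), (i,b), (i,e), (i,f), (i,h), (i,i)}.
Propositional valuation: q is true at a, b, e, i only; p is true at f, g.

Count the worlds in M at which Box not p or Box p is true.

Recall that Box ψ holds at a world iff ψ holds at every accessible world, and Dia ψ holds iff ψ holds at some accessible world.
Let φ = Box not p or Box p. Evaluate φ at each world:
  a (successors {b, e, f, g, h, i}): φ is false.
  b (successors {a, b, e}): φ is true.
  c (successors {a, c, g}): φ is false.
  d (successors {g}): φ is true.
  e (successors {a, b, c, d}): φ is true.
  f (successors {a, e, i}): φ is true.
  g (successors {c, e, f, g, i}): φ is false.
  h (successors {h}): φ is true.
  i (successors {a, b, e, f, h, i}): φ is false.
For instance, at g:
  At g: Box not p is false, Box p is false, so Box not p or Box p is false.
    At g: Box not p requires not p at every successor {c, e, f, g, i}.
      not p fails at f, so Box not p is false at g.
    At g: Box p requires p at every successor {c, e, f, g, i}.
      p fails at c, so Box p is false at g.
Satisfying worlds: {b, d, e, f, h}

5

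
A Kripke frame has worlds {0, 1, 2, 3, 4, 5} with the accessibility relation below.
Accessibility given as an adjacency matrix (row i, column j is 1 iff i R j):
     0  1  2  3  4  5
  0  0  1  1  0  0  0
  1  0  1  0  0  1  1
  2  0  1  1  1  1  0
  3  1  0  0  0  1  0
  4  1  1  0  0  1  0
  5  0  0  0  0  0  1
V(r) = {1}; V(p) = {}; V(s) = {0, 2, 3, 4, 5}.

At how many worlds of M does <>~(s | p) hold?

Let φ = <>~(s | p). Evaluate φ at each world:
  0 (successors {1, 2}): φ is true.
  1 (successors {1, 4, 5}): φ is true.
  2 (successors {1, 2, 3, 4}): φ is true.
  3 (successors {0, 4}): φ is false.
  4 (successors {0, 1, 4}): φ is true.
  5 (successors {5}): φ is false.
For instance, at 1:
  At 1: <>~(s | p) requires ~(s | p) at some successor in {1, 4, 5}.
    ~(s | p) holds at 1, so <>~(s | p) is true at 1.
Satisfying worlds: {0, 1, 2, 4}

4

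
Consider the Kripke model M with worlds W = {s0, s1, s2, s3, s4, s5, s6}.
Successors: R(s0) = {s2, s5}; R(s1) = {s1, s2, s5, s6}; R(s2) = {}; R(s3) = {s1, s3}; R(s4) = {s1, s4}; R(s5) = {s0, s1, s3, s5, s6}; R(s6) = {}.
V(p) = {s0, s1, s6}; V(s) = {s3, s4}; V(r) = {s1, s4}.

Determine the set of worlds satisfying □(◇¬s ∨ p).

s2, s3, s4, s5, s6

Let φ = □(◇¬s ∨ p). Evaluate φ at each world:
  s0 (successors {s2, s5}): φ is false.
  s1 (successors {s1, s2, s5, s6}): φ is false.
  s2 (successors ∅): φ is true.
  s3 (successors {s1, s3}): φ is true.
  s4 (successors {s1, s4}): φ is true.
  s5 (successors {s0, s1, s3, s5, s6}): φ is true.
  s6 (successors ∅): φ is true.
For instance, at s1:
  At s1: □(◇¬s ∨ p) requires ◇¬s ∨ p at every successor {s1, s2, s5, s6}.
    ◇¬s ∨ p fails at s2, so □(◇¬s ∨ p) is false at s1.
      At s2: ◇¬s is false, p is false, so ◇¬s ∨ p is false.
Satisfying worlds: {s2, s3, s4, s5, s6}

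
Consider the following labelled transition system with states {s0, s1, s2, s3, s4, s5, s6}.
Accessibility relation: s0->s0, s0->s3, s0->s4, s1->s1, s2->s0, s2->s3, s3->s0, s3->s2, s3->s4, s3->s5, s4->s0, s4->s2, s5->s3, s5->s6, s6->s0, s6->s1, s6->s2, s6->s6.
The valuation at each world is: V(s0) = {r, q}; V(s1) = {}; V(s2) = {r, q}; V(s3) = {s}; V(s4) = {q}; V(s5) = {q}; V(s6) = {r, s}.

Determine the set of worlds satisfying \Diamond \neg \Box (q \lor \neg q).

Recall that \Box ψ holds at a world iff ψ holds at every accessible world, and \Diamond ψ holds iff ψ holds at some accessible world.
Let φ = \Diamond \neg \Box (q \lor \neg q). Evaluate φ at each world:
  s0 (successors {s0, s3, s4}): φ is false.
  s1 (successors {s1}): φ is false.
  s2 (successors {s0, s3}): φ is false.
  s3 (successors {s0, s2, s4, s5}): φ is false.
  s4 (successors {s0, s2}): φ is false.
  s5 (successors {s3, s6}): φ is false.
  s6 (successors {s0, s1, s2, s6}): φ is false.
For instance, at s3:
  At s3: \Diamond \neg \Box (q \lor \neg q) requires \neg \Box (q \lor \neg q) at some successor in {s0, s2, s4, s5}.
    At s0: \neg \Box (q \lor \neg q) is false.
    At s2: \neg \Box (q \lor \neg q) is false.
    At s4: \neg \Box (q \lor \neg q) is false.
    At s5: \neg \Box (q \lor \neg q) is false.
  So \Diamond \neg \Box (q \lor \neg q) is false at s3.
Satisfying worlds: none.

none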